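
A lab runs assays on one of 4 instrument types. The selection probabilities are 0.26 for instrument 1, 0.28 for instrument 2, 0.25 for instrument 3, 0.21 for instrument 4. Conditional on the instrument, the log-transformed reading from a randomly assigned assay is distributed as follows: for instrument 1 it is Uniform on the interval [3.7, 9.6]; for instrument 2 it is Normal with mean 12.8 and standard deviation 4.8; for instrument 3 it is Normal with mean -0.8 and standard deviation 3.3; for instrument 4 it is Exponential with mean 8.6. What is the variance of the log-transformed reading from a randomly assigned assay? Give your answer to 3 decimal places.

Per component, 1: μ=6.65, E[X²]=47.1233; 2: μ=12.8, E[X²]=186.88; 3: μ=-0.8, E[X²]=11.53; 4: μ=8.6, E[X²]=147.92.
E[X] = 0.26·6.65 + 0.28·12.8 + 0.25·-0.8 + 0.21·8.6 = 6.919.
E[X²] = 0.26·47.1233 + 0.28·186.88 + 0.25·11.53 + 0.21·147.92 = 98.5242.
Var(X) = E[X²] − (E[X])² = 98.5242 − 47.8726 = 50.6516.

50.652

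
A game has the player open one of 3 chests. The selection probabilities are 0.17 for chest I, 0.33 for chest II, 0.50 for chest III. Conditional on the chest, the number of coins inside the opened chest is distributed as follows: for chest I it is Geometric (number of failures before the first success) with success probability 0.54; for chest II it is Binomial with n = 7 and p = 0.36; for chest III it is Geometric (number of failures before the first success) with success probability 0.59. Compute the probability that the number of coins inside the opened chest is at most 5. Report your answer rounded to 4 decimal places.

Conditional on each chest, P(X ≤ 5): I: 0.990526; II: 0.989464; III: 0.99525.
By total probability, P(X ≤ 5) = 0.17·0.990526 + 0.33·0.989464 + 0.5·0.99525 = 0.992538.

0.9925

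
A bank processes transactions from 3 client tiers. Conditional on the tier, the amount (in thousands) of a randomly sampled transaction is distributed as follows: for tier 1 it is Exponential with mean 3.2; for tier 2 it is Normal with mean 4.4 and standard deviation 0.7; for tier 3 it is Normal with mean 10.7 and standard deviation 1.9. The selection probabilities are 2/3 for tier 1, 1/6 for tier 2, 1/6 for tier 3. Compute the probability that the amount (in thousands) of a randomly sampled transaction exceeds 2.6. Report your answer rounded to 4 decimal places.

0.6283

Conditional on each tier, P(X > 2.6): 1: 0.443747; 2: 0.994936; 3: 0.99999.
By total probability, P(X > 2.6) = 0.666667·0.443747 + 0.166667·0.994936 + 0.166667·0.99999 = 0.628319.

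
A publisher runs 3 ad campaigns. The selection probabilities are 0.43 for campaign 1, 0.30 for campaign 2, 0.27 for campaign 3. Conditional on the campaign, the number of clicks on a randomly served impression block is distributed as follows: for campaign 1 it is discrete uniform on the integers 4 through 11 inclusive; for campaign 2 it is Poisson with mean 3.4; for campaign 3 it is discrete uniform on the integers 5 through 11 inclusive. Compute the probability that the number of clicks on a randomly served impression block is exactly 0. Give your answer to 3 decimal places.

0.010

Conditional on each campaign, P(X = 0): 1: 0; 2: 0.0333733; 3: 0.
By total probability, P(X = 0) = 0.43·0 + 0.3·0.0333733 + 0.27·0 = 0.010012.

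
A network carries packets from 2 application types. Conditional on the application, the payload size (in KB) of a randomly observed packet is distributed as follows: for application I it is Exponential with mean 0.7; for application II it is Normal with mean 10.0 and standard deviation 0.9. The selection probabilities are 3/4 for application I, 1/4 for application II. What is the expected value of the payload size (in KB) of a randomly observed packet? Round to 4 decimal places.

3.0250

Component means — I: 0.7; II: 10.
E[X] = 0.75·0.7 + 0.25·10 = 3.025.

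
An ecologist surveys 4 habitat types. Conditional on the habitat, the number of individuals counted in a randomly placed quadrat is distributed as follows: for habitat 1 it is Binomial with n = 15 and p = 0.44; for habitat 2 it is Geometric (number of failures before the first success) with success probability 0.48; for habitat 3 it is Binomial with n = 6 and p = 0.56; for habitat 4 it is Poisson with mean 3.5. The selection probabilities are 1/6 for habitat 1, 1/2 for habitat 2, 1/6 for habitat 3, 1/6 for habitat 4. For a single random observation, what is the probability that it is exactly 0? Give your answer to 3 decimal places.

0.246

Conditional on each habitat, P(X = 0): 1: 0.00016704; 2: 0.48; 3: 0.00725631; 4: 0.0301974.
By total probability, P(X = 0) = 0.166667·0.00016704 + 0.5·0.48 + 0.166667·0.00725631 + 0.166667·0.0301974 = 0.24627.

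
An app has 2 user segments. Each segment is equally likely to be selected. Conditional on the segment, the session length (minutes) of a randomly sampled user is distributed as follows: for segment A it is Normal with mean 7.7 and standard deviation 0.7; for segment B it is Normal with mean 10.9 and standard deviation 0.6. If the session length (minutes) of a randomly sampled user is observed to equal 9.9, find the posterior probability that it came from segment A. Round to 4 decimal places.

0.0240

Likelihoods f(9.9 | ·): A: 0.00408253; B: 0.165795.
Posterior ∝ prior × likelihood. Numerator for A: 0.5·0.00408253 = 0.00204126.
Normalizing constant: 0.5·0.00408253 + 0.5·0.165795 = 0.0849389.
P(A | observation) = 0.00204126 / 0.0849389 = 0.0240321.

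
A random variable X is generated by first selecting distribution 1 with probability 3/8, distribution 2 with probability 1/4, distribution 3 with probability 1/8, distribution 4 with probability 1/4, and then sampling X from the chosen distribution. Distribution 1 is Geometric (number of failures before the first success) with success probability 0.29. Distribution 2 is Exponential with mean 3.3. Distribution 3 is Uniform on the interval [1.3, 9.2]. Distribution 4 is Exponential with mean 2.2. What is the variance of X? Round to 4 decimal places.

Per component, 1: μ=2.44828, E[X²]=14.4364; 2: μ=3.3, E[X²]=21.78; 3: μ=5.25, E[X²]=32.7633; 4: μ=2.2, E[X²]=9.68.
E[X] = 0.375·2.44828 + 0.25·3.3 + 0.125·5.25 + 0.25·2.2 = 2.94935.
E[X²] = 0.375·14.4364 + 0.25·21.78 + 0.125·32.7633 + 0.25·9.68 = 17.3741.
Var(X) = E[X²] − (E[X])² = 17.3741 − 8.69869 = 8.67538.

8.6754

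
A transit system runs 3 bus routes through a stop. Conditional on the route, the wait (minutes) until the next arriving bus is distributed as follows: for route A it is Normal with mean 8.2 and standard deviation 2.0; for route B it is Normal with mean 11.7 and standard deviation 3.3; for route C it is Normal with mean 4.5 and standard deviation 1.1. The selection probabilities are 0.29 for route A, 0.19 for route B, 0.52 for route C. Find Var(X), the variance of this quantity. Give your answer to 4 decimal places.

Per component, A: μ=8.2, E[X²]=71.24; B: μ=11.7, E[X²]=147.78; C: μ=4.5, E[X²]=21.46.
E[X] = 0.29·8.2 + 0.19·11.7 + 0.52·4.5 = 6.941.
E[X²] = 0.29·71.24 + 0.19·147.78 + 0.52·21.46 = 59.897.
Var(X) = E[X²] − (E[X])² = 59.897 − 48.1775 = 11.7195.

11.7195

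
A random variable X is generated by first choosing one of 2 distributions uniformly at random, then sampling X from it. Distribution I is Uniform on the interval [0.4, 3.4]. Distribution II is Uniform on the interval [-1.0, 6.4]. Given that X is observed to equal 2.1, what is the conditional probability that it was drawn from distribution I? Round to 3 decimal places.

0.712

Likelihoods f(2.1 | ·): I: 0.333333; II: 0.135135.
Posterior ∝ prior × likelihood. Numerator for I: 0.5·0.333333 = 0.166667.
Normalizing constant: 0.5·0.333333 + 0.5·0.135135 = 0.234234.
P(I | observation) = 0.166667 / 0.234234 = 0.711538.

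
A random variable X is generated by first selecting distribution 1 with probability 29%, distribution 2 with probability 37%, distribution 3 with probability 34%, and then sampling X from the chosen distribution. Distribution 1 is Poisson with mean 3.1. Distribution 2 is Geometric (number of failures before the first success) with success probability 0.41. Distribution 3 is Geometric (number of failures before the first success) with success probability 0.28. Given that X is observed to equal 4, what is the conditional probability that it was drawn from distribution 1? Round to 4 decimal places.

0.5335

Likelihoods P(X=4 | ·): 1: 0.17335; 2: 0.0496812; 3: 0.0752468.
Posterior ∝ prior × likelihood. Numerator for 1: 0.29·0.17335 = 0.0502714.
Normalizing constant: 0.29·0.17335 + 0.37·0.0496812 + 0.34·0.0752468 = 0.0942373.
P(1 | observation) = 0.0502714 / 0.0942373 = 0.533455.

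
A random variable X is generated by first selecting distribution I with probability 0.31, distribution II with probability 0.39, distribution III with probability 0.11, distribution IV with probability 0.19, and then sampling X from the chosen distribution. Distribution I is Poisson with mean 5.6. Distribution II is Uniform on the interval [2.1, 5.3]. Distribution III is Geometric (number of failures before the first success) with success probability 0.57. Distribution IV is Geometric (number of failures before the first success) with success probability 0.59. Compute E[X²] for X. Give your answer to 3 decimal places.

17.653

For each component E[X²] = Var + (mean)², giving I: 36.96; II: 14.5433; III: 1.89258; IV: 1.66073.
Overall E[X²] = 0.31·36.96 + 0.39·14.5433 + 0.11·1.89258 + 0.19·1.66073 = 17.6532.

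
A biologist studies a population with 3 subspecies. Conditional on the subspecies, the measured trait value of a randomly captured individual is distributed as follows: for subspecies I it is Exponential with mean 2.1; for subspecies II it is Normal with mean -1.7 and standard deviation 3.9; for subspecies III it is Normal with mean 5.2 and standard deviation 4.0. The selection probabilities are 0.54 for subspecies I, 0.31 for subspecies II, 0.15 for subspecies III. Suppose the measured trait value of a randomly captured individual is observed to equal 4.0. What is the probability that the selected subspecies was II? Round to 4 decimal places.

Likelihoods f(4.0 | ·): I: 0.0708848; II: 0.0351559; III: 0.095347.
Posterior ∝ prior × likelihood. Numerator for II: 0.31·0.0351559 = 0.0108983.
Normalizing constant: 0.54·0.0708848 + 0.31·0.0351559 + 0.15·0.095347 = 0.0634782.
P(II | observation) = 0.0108983 / 0.0634782 = 0.171686.

0.1717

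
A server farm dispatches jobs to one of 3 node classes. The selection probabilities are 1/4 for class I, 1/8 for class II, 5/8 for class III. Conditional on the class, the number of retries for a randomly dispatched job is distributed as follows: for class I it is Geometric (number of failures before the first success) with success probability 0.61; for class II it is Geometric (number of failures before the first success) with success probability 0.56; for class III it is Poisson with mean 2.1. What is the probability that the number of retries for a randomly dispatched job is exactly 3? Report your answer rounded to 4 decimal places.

0.1331

Conditional on each class, P(X = 3): I: 0.0361846; II: 0.047703; III: 0.189011.
By total probability, P(X = 3) = 0.25·0.0361846 + 0.125·0.047703 + 0.625·0.189011 = 0.133141.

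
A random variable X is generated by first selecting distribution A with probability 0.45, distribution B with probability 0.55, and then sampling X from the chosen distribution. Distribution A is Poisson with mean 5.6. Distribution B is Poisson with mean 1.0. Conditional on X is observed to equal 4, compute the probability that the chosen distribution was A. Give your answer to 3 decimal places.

Likelihoods P(X=4 | ·): A: 0.151528; B: 0.0153283.
Posterior ∝ prior × likelihood. Numerator for A: 0.45·0.151528 = 0.0681874.
Normalizing constant: 0.45·0.151528 + 0.55·0.0153283 = 0.076618.
P(A | observation) = 0.0681874 / 0.076618 = 0.889966.

0.890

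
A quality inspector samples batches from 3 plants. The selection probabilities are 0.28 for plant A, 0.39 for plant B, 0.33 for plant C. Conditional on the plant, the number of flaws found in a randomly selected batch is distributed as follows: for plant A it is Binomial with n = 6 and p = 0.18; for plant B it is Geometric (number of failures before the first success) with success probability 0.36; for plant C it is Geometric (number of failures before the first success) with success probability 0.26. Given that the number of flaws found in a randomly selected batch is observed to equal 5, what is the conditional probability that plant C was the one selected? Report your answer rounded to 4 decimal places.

Likelihoods P(X=5 | ·): A: 0.000929667; B: 0.0386547; C: 0.0576942.
Posterior ∝ prior × likelihood. Numerator for C: 0.33·0.0576942 = 0.0190391.
Normalizing constant: 0.28·0.000929667 + 0.39·0.0386547 + 0.33·0.0576942 = 0.0343747.
P(C | observation) = 0.0190391 / 0.0343747 = 0.553869.

0.5539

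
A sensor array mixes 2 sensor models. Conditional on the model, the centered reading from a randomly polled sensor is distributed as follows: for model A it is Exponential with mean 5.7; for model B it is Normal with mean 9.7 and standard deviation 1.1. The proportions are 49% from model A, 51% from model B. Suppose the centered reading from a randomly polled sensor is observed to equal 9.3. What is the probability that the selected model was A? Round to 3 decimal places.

Likelihoods f(9.3 | ·): A: 0.0343194; B: 0.339472.
Posterior ∝ prior × likelihood. Numerator for A: 0.49·0.0343194 = 0.0168165.
Normalizing constant: 0.49·0.0343194 + 0.51·0.339472 = 0.189947.
P(A | observation) = 0.0168165 / 0.189947 = 0.0885325.

0.089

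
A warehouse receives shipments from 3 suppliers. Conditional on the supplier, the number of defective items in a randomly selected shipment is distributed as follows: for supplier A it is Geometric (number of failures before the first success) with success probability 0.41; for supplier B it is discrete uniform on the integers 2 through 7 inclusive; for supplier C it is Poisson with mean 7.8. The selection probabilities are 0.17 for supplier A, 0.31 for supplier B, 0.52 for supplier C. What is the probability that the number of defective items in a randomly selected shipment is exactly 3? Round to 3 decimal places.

Conditional on each supplier, P(X = 3): A: 0.0842054; B: 0.166667; C: 0.0324068.
By total probability, P(X = 3) = 0.17·0.0842054 + 0.31·0.166667 + 0.52·0.0324068 = 0.0828331.

0.083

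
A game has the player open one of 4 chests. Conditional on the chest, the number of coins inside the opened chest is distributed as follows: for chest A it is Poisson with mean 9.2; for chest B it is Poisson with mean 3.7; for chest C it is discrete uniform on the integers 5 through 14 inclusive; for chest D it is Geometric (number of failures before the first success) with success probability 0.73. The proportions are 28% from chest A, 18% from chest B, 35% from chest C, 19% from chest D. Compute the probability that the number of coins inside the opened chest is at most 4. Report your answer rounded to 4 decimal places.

Conditional on each chest, P(X ≤ 4): A: 0.0485796; B: 0.687219; C: 0; D: 0.998565.
By total probability, P(X ≤ 4) = 0.28·0.0485796 + 0.18·0.687219 + 0.35·0 + 0.19·0.998565 = 0.327029.

0.3270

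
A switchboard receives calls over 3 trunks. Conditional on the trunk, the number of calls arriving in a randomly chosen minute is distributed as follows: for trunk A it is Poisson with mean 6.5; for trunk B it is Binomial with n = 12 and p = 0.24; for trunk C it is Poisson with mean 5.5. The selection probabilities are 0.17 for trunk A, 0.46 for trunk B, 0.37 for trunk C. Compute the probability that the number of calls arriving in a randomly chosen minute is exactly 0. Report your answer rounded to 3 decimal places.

0.019

Conditional on each trunk, P(X = 0): A: 0.00150344; B: 0.0371333; C: 0.00408677.
By total probability, P(X = 0) = 0.17·0.00150344 + 0.46·0.0371333 + 0.37·0.00408677 = 0.018849.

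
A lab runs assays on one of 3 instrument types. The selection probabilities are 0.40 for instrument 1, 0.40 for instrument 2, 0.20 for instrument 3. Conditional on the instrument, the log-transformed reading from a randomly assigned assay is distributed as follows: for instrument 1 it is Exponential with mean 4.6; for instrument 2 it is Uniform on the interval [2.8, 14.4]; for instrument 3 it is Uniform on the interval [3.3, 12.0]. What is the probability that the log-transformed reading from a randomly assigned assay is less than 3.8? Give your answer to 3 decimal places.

0.271

Conditional on each instrument, P(X < 3.8): 1: 0.562241; 2: 0.0862069; 3: 0.0574713.
By total probability, P(X < 3.8) = 0.4·0.562241 + 0.4·0.0862069 + 0.2·0.0574713 = 0.270873.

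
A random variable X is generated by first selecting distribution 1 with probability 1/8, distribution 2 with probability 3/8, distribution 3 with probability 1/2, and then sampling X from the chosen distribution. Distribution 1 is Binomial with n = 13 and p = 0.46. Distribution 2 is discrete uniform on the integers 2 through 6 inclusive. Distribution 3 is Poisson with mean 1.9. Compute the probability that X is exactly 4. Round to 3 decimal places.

0.131

Conditional on each component, P(X = 4): 1: 0.124992; 2: 0.2; 3: 0.0812164.
By total probability, P(X = 4) = 0.125·0.124992 + 0.375·0.2 + 0.5·0.0812164 = 0.131232.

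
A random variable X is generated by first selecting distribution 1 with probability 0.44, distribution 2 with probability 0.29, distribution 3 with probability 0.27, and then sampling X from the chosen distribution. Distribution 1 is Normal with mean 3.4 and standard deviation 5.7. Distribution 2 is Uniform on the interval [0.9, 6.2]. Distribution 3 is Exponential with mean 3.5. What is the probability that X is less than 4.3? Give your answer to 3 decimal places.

Conditional on each component, P(X < 4.3): 1: 0.56273; 2: 0.641509; 3: 0.70729.
By total probability, P(X < 4.3) = 0.44·0.56273 + 0.29·0.641509 + 0.27·0.70729 = 0.624607.

0.625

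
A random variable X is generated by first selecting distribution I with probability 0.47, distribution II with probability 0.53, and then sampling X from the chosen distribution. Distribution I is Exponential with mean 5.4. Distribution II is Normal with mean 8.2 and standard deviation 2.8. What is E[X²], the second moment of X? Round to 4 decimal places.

For each component E[X²] = Var + (mean)², giving I: 58.32; II: 75.08.
Overall E[X²] = 0.47·58.32 + 0.53·75.08 = 67.2028.

67.2028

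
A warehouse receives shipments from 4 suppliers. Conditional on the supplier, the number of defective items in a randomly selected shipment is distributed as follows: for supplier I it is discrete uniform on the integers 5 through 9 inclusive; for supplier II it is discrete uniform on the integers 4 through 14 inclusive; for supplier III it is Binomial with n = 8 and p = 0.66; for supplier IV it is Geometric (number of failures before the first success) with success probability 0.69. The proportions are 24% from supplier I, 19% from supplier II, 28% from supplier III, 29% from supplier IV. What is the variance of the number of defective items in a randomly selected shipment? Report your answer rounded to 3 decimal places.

Per component, I: μ=7, E[X²]=51; II: μ=9, E[X²]=91; III: μ=5.28, E[X²]=29.6736; IV: μ=0.449275, E[X²]=0.852972.
E[X] = 0.24·7 + 0.19·9 + 0.28·5.28 + 0.29·0.449275 = 4.99869.
E[X²] = 0.24·51 + 0.19·91 + 0.28·29.6736 + 0.29·0.852972 = 38.086.
Var(X) = E[X²] − (E[X])² = 38.086 − 24.9869 = 13.0991.

13.099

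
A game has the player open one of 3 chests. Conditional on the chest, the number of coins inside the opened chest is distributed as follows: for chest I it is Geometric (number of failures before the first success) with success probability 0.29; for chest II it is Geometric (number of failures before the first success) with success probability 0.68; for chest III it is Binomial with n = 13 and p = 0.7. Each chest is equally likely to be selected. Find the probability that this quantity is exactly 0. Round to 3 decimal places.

0.323

Conditional on each chest, P(X = 0): I: 0.29; II: 0.68; III: 1.59432e-07.
By total probability, P(X = 0) = 0.333333·0.29 + 0.333333·0.68 + 0.333333·1.59432e-07 = 0.323333.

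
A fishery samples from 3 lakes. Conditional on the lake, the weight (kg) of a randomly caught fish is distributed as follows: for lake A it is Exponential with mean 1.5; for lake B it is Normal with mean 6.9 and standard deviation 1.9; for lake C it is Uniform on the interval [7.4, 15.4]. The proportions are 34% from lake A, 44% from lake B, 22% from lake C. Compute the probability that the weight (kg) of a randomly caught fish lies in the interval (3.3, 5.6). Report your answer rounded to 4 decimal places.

Conditional on each lake, P(3.3 < X < 5.6): A: 0.0868902; B: 0.217857; C: 0.
By total probability, P(3.3 < X < 5.6) = 0.34·0.0868902 + 0.44·0.217857 + 0.22·0 = 0.1254.

0.1254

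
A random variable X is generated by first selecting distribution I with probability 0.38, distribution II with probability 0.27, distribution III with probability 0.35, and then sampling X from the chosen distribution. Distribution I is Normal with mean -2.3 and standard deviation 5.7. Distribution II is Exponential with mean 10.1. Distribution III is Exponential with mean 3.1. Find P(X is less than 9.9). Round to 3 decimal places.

Conditional on each component, P(X < 9.9): I: 0.983837; II: 0.624763; III: 0.958974.
By total probability, P(X < 9.9) = 0.38·0.983837 + 0.27·0.624763 + 0.35·0.958974 = 0.878185.

0.878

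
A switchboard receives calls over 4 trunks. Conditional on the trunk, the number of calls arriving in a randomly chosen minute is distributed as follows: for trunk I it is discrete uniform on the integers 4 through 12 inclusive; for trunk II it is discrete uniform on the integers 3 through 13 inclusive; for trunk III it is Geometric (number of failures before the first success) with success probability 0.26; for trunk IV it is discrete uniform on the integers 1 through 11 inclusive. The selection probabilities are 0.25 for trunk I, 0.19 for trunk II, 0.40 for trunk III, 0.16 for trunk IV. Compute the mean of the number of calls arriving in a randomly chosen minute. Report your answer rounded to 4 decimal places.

Component means — I: 8; II: 8; III: 2.84615; IV: 6.
E[X] = 0.25·8 + 0.19·8 + 0.4·2.84615 + 0.16·6 = 5.61846.

5.6185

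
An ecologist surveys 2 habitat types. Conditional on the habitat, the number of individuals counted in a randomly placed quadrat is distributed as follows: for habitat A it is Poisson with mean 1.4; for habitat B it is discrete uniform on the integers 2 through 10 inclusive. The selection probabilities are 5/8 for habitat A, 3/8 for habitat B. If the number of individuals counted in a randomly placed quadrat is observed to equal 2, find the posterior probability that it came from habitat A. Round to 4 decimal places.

0.7838

Likelihoods P(X=2 | ·): A: 0.241665; B: 0.111111.
Posterior ∝ prior × likelihood. Numerator for A: 0.625·0.241665 = 0.151041.
Normalizing constant: 0.625·0.241665 + 0.375·0.111111 = 0.192707.
P(A | observation) = 0.151041 / 0.192707 = 0.783783.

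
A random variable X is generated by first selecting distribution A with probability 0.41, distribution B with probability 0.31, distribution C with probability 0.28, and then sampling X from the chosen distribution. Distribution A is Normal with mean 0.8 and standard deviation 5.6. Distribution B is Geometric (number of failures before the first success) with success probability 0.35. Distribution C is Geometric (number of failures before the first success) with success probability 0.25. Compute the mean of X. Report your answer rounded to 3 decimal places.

Component means — A: 0.8; B: 1.85714; C: 3.
E[X] = 0.41·0.8 + 0.31·1.85714 + 0.28·3 = 1.74371.

1.744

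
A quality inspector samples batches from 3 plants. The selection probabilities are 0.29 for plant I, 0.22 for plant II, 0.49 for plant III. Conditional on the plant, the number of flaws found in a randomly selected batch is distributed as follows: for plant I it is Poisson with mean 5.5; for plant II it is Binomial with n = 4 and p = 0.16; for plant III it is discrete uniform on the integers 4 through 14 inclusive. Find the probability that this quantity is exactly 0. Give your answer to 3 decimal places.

0.111

Conditional on each plant, P(X = 0): I: 0.00408677; II: 0.497871; III: 0.
By total probability, P(X = 0) = 0.29·0.00408677 + 0.22·0.497871 + 0.49·0 = 0.110717.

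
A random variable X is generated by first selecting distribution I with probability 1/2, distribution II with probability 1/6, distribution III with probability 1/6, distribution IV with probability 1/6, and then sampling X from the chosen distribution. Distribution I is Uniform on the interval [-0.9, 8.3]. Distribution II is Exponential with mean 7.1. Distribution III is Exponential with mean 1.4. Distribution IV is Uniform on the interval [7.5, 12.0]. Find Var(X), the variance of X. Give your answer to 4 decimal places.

20.0249

Per component, I: μ=3.7, E[X²]=20.7433; II: μ=7.1, E[X²]=100.82; III: μ=1.4, E[X²]=3.92; IV: μ=9.75, E[X²]=96.75.
E[X] = 0.5·3.7 + 0.166667·7.1 + 0.166667·1.4 + 0.166667·9.75 = 4.89167.
E[X²] = 0.5·20.7433 + 0.166667·100.82 + 0.166667·3.92 + 0.166667·96.75 = 43.9533.
Var(X) = E[X²] − (E[X])² = 43.9533 − 23.9284 = 20.0249.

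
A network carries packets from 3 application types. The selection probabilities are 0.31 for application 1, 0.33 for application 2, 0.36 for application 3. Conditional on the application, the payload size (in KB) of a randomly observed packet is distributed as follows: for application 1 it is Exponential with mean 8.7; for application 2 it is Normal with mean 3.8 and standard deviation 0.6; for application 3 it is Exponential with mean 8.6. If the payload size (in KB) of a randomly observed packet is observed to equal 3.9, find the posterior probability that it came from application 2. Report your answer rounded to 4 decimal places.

Likelihoods f(3.9 | ·): 1: 0.0734171; 2: 0.655733; 3: 0.0738846.
Posterior ∝ prior × likelihood. Numerator for 2: 0.33·0.655733 = 0.216392.
Normalizing constant: 0.31·0.0734171 + 0.33·0.655733 + 0.36·0.0738846 = 0.26575.
P(2 | observation) = 0.216392 / 0.26575 = 0.81427.

0.8143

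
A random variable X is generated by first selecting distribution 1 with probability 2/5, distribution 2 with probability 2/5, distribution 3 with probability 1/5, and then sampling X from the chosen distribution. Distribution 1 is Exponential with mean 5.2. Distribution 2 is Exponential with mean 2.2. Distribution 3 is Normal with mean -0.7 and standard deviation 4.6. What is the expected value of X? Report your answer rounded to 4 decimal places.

2.8200

Component means — 1: 5.2; 2: 2.2; 3: -0.7.
E[X] = 0.4·5.2 + 0.4·2.2 + 0.2·-0.7 = 2.82.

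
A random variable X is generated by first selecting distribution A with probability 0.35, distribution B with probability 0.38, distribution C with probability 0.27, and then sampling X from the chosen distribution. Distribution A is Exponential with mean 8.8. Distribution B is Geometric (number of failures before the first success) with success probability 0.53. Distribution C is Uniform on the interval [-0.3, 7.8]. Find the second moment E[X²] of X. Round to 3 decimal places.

60.416

For each component E[X²] = Var + (mean)², giving A: 154.88; B: 2.45959; C: 19.53.
Overall E[X²] = 0.35·154.88 + 0.38·2.45959 + 0.27·19.53 = 60.4157.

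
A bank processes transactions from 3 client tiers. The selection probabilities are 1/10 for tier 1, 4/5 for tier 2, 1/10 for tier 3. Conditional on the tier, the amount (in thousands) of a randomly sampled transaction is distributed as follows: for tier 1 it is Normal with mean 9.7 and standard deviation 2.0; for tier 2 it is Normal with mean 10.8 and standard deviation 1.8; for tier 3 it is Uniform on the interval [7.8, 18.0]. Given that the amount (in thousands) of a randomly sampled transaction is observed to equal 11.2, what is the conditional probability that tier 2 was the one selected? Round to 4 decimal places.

0.8743

Likelihoods f(11.2 | ·): 1: 0.150569; 2: 0.216229; 3: 0.0980392.
Posterior ∝ prior × likelihood. Numerator for 2: 0.8·0.216229 = 0.172983.
Normalizing constant: 0.1·0.150569 + 0.8·0.216229 + 0.1·0.0980392 = 0.197844.
P(2 | observation) = 0.172983 / 0.197844 = 0.874342.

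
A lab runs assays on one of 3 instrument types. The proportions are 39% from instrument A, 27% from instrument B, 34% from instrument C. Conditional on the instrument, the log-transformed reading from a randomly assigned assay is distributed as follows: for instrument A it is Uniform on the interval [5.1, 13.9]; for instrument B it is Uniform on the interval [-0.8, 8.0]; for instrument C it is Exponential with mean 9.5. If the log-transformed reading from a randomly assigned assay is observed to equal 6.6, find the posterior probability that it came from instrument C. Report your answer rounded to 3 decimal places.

Likelihoods f(6.6 | ·): A: 0.113636; B: 0.113636; C: 0.052548.
Posterior ∝ prior × likelihood. Numerator for C: 0.34·0.052548 = 0.0178663.
Normalizing constant: 0.39·0.113636 + 0.27·0.113636 + 0.34·0.052548 = 0.0928663.
P(C | observation) = 0.0178663 / 0.0928663 = 0.192387.

0.192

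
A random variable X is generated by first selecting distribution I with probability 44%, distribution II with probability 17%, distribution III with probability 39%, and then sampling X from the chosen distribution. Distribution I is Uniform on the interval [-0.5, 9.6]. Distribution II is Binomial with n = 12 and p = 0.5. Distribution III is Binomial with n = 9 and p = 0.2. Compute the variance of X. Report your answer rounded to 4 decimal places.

Per component, I: μ=4.55, E[X²]=29.2033; II: μ=6, E[X²]=39; III: μ=1.8, E[X²]=4.68.
E[X] = 0.44·4.55 + 0.17·6 + 0.39·1.8 = 3.724.
E[X²] = 0.44·29.2033 + 0.17·39 + 0.39·4.68 = 21.3047.
Var(X) = E[X²] − (E[X])² = 21.3047 − 13.8682 = 7.43649.

7.4365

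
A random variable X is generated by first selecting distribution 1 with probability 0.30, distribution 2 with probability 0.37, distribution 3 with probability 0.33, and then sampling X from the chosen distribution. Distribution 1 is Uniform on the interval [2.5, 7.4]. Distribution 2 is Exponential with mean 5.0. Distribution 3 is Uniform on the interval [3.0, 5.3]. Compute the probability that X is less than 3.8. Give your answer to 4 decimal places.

0.3913

Conditional on each component, P(X < 3.8): 1: 0.265306; 2: 0.532334; 3: 0.347826.
By total probability, P(X < 3.8) = 0.3·0.265306 + 0.37·0.532334 + 0.33·0.347826 = 0.391338.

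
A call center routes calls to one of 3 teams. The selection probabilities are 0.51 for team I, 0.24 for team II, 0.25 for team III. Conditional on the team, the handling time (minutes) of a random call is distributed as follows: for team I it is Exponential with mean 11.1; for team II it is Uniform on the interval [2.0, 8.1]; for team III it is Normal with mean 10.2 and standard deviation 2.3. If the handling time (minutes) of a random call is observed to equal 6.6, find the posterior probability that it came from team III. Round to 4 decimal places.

0.1645

Likelihoods f(6.6 | ·): I: 0.0497105; II: 0.163934; III: 0.0509556.
Posterior ∝ prior × likelihood. Numerator for III: 0.25·0.0509556 = 0.0127389.
Normalizing constant: 0.51·0.0497105 + 0.24·0.163934 + 0.25·0.0509556 = 0.0774355.
P(III | observation) = 0.0127389 / 0.0774355 = 0.16451.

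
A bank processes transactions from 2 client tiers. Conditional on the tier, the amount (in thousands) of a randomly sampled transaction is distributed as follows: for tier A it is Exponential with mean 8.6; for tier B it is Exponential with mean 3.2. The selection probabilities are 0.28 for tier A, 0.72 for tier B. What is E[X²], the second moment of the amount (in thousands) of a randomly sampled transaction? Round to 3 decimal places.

56.163

For each component E[X²] = Var + (mean)², giving A: 147.92; B: 20.48.
Overall E[X²] = 0.28·147.92 + 0.72·20.48 = 56.1632.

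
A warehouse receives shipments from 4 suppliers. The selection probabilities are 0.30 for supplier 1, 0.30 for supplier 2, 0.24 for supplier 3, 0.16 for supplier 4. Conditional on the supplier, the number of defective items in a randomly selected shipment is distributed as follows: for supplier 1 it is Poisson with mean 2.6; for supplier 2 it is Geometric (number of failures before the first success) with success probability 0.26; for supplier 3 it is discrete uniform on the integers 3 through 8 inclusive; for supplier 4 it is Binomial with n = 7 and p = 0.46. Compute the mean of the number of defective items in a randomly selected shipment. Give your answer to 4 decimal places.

Component means — 1: 2.6; 2: 2.84615; 3: 5.5; 4: 3.22.
E[X] = 0.3·2.6 + 0.3·2.84615 + 0.24·5.5 + 0.16·3.22 = 3.46905.

3.4690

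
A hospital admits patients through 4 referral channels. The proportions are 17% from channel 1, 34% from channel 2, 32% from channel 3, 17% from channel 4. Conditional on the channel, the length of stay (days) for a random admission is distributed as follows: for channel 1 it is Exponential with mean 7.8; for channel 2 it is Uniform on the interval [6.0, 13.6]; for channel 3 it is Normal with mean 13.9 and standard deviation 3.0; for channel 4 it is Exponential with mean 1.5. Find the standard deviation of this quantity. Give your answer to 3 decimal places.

5.729

Per component, 1: μ=7.8, E[X²]=121.68; 2: μ=9.8, E[X²]=100.853; 3: μ=13.9, E[X²]=202.21; 4: μ=1.5, E[X²]=4.5.
E[X] = 0.17·7.8 + 0.34·9.8 + 0.32·13.9 + 0.17·1.5 = 9.361.
E[X²] = 0.17·121.68 + 0.34·100.853 + 0.32·202.21 + 0.17·4.5 = 120.448.
Var(X) = E[X²] − (E[X])² = 120.448 − 87.6283 = 32.8196.
SD(X) = √32.8196 = 5.72884.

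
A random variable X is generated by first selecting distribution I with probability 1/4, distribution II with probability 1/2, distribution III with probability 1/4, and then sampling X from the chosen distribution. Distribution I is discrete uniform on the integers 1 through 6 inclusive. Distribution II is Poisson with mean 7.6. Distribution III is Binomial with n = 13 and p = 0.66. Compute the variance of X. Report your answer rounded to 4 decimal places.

9.0927

Per component, I: μ=3.5, E[X²]=15.1667; II: μ=7.6, E[X²]=65.36; III: μ=8.58, E[X²]=76.5336.
E[X] = 0.25·3.5 + 0.5·7.6 + 0.25·8.58 = 6.82.
E[X²] = 0.25·15.1667 + 0.5·65.36 + 0.25·76.5336 = 55.6051.
Var(X) = E[X²] − (E[X])² = 55.6051 − 46.5124 = 9.09267.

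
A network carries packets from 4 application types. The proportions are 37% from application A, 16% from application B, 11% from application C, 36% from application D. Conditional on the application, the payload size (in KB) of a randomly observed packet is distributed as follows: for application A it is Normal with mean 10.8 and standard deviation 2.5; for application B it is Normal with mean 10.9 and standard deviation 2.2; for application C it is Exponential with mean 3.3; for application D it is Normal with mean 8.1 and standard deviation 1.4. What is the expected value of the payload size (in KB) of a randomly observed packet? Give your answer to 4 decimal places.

Component means — A: 10.8; B: 10.9; C: 3.3; D: 8.1.
E[X] = 0.37·10.8 + 0.16·10.9 + 0.11·3.3 + 0.36·8.1 = 9.019.

9.0190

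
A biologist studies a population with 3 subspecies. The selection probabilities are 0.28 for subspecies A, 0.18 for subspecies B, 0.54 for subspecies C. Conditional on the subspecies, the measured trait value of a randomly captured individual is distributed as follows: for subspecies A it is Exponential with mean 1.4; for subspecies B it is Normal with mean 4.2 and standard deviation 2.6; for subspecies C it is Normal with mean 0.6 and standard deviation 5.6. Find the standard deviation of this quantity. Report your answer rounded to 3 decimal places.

Per component, A: μ=1.4, E[X²]=3.92; B: μ=4.2, E[X²]=24.4; C: μ=0.6, E[X²]=31.72.
E[X] = 0.28·1.4 + 0.18·4.2 + 0.54·0.6 = 1.472.
E[X²] = 0.28·3.92 + 0.18·24.4 + 0.54·31.72 = 22.6184.
Var(X) = E[X²] − (E[X])² = 22.6184 − 2.16678 = 20.4516.
SD(X) = √20.4516 = 4.52235.

4.522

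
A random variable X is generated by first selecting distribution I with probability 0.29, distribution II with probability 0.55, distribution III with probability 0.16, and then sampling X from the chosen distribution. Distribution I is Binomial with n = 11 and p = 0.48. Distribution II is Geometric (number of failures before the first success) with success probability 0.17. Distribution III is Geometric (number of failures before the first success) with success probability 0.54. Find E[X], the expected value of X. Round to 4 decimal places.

Component means — I: 5.28; II: 4.88235; III: 0.851852.
E[X] = 0.29·5.28 + 0.55·4.88235 + 0.16·0.851852 = 4.35279.

4.3528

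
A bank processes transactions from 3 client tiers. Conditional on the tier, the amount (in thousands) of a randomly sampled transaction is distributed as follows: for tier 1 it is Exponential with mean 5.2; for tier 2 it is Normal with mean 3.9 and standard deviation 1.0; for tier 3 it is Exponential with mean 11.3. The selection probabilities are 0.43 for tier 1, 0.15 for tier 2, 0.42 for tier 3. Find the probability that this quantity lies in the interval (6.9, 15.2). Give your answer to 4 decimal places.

Conditional on each tier, P(6.9 < X < 15.2): 1: 0.211524; 2: 0.0013499; 3: 0.282509.
By total probability, P(6.9 < X < 15.2) = 0.43·0.211524 + 0.15·0.0013499 + 0.42·0.282509 = 0.209812.

0.2098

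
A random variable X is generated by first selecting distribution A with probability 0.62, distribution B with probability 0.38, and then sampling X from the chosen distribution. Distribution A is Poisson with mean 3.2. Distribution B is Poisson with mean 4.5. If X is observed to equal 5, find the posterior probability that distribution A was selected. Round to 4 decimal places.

Likelihoods P(X=5 | ·): A: 0.113979; B: 0.170827.
Posterior ∝ prior × likelihood. Numerator for A: 0.62·0.113979 = 0.0706672.
Normalizing constant: 0.62·0.113979 + 0.38·0.170827 = 0.135581.
P(A | observation) = 0.0706672 / 0.135581 = 0.521216.

0.5212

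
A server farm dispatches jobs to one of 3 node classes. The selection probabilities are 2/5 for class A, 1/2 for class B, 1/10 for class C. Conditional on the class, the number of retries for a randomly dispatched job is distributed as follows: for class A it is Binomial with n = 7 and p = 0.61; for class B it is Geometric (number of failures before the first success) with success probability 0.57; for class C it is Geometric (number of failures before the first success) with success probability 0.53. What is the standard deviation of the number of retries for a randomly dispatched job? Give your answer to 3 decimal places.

Per component, A: μ=4.27, E[X²]=19.8982; B: μ=0.754386, E[X²]=1.89258; C: μ=0.886792, E[X²]=2.45959.
E[X] = 0.4·4.27 + 0.5·0.754386 + 0.1·0.886792 = 2.17387.
E[X²] = 0.4·19.8982 + 0.5·1.89258 + 0.1·2.45959 = 9.15153.
Var(X) = E[X²] − (E[X])² = 9.15153 − 4.72572 = 4.42581.
SD(X) = √4.42581 = 2.10376.

2.104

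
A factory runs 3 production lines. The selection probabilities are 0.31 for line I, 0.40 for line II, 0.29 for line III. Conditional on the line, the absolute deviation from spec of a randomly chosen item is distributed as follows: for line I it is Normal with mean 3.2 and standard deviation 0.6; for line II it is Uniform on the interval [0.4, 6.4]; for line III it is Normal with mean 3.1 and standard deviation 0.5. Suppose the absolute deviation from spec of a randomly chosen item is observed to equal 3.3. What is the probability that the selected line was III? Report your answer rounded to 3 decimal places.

0.442

Likelihoods f(3.3 | ·): I: 0.655733; II: 0.166667; III: 0.73654.
Posterior ∝ prior × likelihood. Numerator for III: 0.29·0.73654 = 0.213597.
Normalizing constant: 0.31·0.655733 + 0.4·0.166667 + 0.29·0.73654 = 0.483541.
P(III | observation) = 0.213597 / 0.483541 = 0.441735.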